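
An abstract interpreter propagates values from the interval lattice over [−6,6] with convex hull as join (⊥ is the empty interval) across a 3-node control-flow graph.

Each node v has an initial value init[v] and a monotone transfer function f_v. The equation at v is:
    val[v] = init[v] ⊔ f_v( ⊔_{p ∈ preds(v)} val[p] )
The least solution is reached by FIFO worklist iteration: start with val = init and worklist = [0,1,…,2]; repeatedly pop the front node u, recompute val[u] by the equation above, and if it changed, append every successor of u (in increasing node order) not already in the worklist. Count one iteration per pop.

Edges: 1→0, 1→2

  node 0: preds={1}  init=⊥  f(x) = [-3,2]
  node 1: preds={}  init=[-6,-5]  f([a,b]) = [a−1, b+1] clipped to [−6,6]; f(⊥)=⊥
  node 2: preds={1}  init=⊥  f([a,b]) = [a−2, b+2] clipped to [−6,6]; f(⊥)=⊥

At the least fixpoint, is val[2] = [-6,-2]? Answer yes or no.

Worklist (3 pops):
  #1 pop 0: in=[-6,-5] → [-3,2] (was ⊥); enqueue []
  #2 pop 1: in=⊥ → [-6,-5] (no change)
  #3 pop 2: in=[-6,-5] → [-6,-3] (was ⊥); enqueue []

Fixpoint:
  val[0] = [-3,2]
  val[1] = [-6,-5]
  val[2] = [-6,-3]

no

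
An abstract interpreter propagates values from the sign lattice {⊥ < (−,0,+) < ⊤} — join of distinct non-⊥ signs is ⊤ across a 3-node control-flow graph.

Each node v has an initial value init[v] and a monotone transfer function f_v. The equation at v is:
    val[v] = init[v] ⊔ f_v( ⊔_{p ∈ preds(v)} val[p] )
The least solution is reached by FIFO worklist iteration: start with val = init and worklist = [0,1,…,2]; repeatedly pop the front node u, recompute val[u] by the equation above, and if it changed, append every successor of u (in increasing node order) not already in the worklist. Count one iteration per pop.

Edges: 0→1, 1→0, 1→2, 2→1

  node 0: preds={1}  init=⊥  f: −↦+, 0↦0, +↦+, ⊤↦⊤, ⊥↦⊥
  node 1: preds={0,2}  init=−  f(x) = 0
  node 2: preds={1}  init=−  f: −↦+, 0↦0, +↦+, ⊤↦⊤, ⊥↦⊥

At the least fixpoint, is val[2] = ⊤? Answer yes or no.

yes

Trace (5 dequeues):
  [1] u=0 | in − | out + | prev ⊥ | push {}
  [2] u=1 | in ⊤ | out ⊤ | prev − | push {0}
  [3] u=2 | in ⊤ | out ⊤ | prev − | push {1}
  [4] u=0 | in ⊤ | out ⊤ | prev + | push {}
  [5] u=1 | in ⊤ | out ⊤ | ==

Converged values:
  [0] ⊤
  [1] ⊤
  [2] ⊤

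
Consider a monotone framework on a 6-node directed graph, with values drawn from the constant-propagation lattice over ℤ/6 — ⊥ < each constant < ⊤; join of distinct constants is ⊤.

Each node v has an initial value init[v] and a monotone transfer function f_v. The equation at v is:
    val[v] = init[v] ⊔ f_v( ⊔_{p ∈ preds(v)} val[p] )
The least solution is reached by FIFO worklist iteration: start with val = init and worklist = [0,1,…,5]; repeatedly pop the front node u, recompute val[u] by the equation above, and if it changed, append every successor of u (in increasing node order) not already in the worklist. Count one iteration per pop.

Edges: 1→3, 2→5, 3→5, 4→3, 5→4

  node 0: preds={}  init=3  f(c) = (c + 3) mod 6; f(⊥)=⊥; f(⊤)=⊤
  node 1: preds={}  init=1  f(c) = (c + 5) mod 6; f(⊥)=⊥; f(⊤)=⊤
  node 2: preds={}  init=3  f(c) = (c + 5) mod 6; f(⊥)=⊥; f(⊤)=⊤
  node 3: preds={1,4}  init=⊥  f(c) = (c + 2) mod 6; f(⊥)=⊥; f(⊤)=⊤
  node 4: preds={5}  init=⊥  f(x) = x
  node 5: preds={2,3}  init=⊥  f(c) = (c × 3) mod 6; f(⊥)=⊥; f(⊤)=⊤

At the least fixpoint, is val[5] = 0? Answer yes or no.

Trace (11 dequeues):
  [1] u=0 | in ⊥ | out 3 | ==
  [2] u=1 | in ⊥ | out 1 | ==
  [3] u=2 | in ⊥ | out 3 | ==
  [4] u=3 | in 1 | out 3 | prev ⊥ | push {}
  [5] u=4 | in ⊥ | out ⊥ | ==
  [6] u=5 | in 3 | out 3 | prev ⊥ | push {4}
  [7] u=4 | in 3 | out 3 | prev ⊥ | push {3}
  [8] u=3 | in ⊤ | out ⊤ | prev 3 | push {5}
  [9] u=5 | in ⊤ | out ⊤ | prev 3 | push {4}
  [10] u=4 | in ⊤ | out ⊤ | prev 3 | push {3}
  [11] u=3 | in ⊤ | out ⊤ | ==

Converged values:
  [0] 3
  [1] 1
  [2] 3
  [3] ⊤
  [4] ⊤
  [5] ⊤

no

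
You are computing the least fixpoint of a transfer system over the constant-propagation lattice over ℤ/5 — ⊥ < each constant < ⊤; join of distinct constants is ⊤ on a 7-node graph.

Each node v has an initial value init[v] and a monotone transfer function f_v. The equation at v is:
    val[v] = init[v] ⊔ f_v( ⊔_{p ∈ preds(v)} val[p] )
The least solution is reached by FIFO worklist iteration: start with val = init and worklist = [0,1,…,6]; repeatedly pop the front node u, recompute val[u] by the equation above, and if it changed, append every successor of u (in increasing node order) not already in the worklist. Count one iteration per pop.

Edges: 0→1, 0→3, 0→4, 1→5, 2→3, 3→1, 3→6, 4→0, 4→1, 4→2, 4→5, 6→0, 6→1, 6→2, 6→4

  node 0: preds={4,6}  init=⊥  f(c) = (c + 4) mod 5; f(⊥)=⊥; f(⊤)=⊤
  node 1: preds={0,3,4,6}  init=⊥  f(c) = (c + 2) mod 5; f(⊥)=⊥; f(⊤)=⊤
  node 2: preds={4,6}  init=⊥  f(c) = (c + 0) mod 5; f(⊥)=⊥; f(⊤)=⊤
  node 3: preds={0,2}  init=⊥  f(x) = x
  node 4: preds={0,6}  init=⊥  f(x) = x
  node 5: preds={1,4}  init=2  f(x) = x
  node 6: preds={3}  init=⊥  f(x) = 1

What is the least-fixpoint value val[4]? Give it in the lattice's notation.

Iteration log — 19 steps:
  step 1. node 0  ⊔preds=⊥  new=⊥  stable
  step 2. node 1  ⊔preds=⊥  new=⊥  stable
  step 3. node 2  ⊔preds=⊥  new=⊥  stable
  step 4. node 3  ⊔preds=⊥  new=⊥  stable
  step 5. node 4  ⊔preds=⊥  new=⊥  stable
  step 6. node 5  ⊔preds=⊥  new=2  stable
  step 7. node 6  ⊔preds=⊥  new=1  old=⊥  +wl: 0,1,2,4
  step 8. node 0  ⊔preds=1  new=0  old=⊥  +wl: 3
  step 9. node 1  ⊔preds=⊤  new=⊤  old=⊥  +wl: 5
  step 10. node 2  ⊔preds=1  new=1  old=⊥  +wl: 
  step 11. node 4  ⊔preds=⊤  new=⊤  old=⊥  +wl: 0,1,2
  step 12. node 3  ⊔preds=⊤  new=⊤  old=⊥  +wl: 6
  step 13. node 5  ⊔preds=⊤  new=⊤  old=2  +wl: 
  step 14. node 0  ⊔preds=⊤  new=⊤  old=0  +wl: 3,4
  step 15. node 1  ⊔preds=⊤  new=⊤  stable
  step 16. node 2  ⊔preds=⊤  new=⊤  old=1  +wl: 
  step 17. node 6  ⊔preds=⊤  new=1  stable
  step 18. node 3  ⊔preds=⊤  new=⊤  stable
  step 19. node 4  ⊔preds=⊤  new=⊤  stable

Least fixpoint reached:
  node 0: ⊤
  node 1: ⊤
  node 2: ⊤
  node 3: ⊤
  node 4: ⊤
  node 5: ⊤
  node 6: 1

⊤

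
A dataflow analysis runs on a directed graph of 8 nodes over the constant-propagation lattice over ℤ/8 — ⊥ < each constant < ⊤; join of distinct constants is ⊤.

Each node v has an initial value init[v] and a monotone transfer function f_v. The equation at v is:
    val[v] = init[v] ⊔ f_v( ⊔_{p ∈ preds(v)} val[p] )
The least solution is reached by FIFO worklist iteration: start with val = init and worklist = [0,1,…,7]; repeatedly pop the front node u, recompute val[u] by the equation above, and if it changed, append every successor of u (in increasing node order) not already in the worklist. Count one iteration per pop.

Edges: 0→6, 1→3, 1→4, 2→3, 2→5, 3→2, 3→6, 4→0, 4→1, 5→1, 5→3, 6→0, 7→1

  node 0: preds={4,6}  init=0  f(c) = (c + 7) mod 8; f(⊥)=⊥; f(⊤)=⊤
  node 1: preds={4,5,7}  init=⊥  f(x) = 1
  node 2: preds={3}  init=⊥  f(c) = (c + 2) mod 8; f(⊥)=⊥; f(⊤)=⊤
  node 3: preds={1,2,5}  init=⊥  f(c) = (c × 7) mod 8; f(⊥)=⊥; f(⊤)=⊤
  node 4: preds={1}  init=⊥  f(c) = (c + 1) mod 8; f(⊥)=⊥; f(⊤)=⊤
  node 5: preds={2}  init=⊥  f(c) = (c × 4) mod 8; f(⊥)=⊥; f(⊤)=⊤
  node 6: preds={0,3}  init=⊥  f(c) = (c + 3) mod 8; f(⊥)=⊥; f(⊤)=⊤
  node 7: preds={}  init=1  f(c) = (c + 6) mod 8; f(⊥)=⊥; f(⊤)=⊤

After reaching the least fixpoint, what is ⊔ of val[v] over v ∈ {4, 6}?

⊤

Trace (22 dequeues):
  [1] u=0 | in ⊥ | out 0 | ==
  [2] u=1 | in 1 | out 1 | prev ⊥ | push {}
  [3] u=2 | in ⊥ | out ⊥ | ==
  [4] u=3 | in 1 | out 7 | prev ⊥ | push {2}
  [5] u=4 | in 1 | out 2 | prev ⊥ | push {0,1}
  [6] u=5 | in ⊥ | out ⊥ | ==
  [7] u=6 | in ⊤ | out ⊤ | prev ⊥ | push {}
  [8] u=7 | in ⊥ | out 1 | ==
  [9] u=2 | in 7 | out 1 | prev ⊥ | push {3,5}
  [10] u=0 | in ⊤ | out ⊤ | prev 0 | push {6}
  [11] u=1 | in ⊤ | out 1 | ==
  [12] u=3 | in 1 | out 7 | ==
  [13] u=5 | in 1 | out 4 | prev ⊥ | push {1,3}
  [14] u=6 | in ⊤ | out ⊤ | ==
  [15] u=1 | in ⊤ | out 1 | ==
  [16] u=3 | in ⊤ | out ⊤ | prev 7 | push {2,6}
  [17] u=2 | in ⊤ | out ⊤ | prev 1 | push {3,5}
  [18] u=6 | in ⊤ | out ⊤ | ==
  [19] u=3 | in ⊤ | out ⊤ | ==
  [20] u=5 | in ⊤ | out ⊤ | prev 4 | push {1,3}
  [21] u=1 | in ⊤ | out 1 | ==
  [22] u=3 | in ⊤ | out ⊤ | ==

Converged values:
  [0] ⊤
  [1] 1
  [2] ⊤
  [3] ⊤
  [4] 2
  [5] ⊤
  [6] ⊤
  [7] 1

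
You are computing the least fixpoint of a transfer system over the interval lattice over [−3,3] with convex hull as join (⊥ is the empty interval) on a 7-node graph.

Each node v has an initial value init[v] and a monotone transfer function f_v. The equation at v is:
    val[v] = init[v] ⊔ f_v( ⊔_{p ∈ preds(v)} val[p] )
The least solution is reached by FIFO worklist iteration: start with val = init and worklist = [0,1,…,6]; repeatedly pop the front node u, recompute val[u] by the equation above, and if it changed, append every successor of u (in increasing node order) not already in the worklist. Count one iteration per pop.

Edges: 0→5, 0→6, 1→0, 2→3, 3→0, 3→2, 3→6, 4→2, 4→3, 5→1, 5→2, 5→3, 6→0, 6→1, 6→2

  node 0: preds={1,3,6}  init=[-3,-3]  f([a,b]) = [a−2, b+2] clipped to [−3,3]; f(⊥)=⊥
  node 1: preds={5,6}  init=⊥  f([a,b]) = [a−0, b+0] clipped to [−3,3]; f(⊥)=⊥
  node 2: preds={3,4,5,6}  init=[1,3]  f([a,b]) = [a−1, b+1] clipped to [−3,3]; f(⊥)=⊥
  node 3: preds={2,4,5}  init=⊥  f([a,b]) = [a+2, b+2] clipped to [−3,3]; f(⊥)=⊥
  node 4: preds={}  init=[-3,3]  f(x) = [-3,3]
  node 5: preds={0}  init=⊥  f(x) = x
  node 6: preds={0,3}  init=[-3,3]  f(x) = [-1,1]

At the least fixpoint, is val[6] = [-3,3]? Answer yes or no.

Worklist (11 pops):
  #1 pop 0: in=[-3,3] → [-3,3] (was [-3,-3]); enqueue []
  #2 pop 1: in=[-3,3] → [-3,3] (was ⊥); enqueue [0]
  #3 pop 2: in=[-3,3] → [-3,3] (was [1,3]); enqueue []
  #4 pop 3: in=[-3,3] → [-1,3] (was ⊥); enqueue [2]
  #5 pop 4: in=⊥ → [-3,3] (no change)
  #6 pop 5: in=[-3,3] → [-3,3] (was ⊥); enqueue [1,3]
  #7 pop 6: in=[-3,3] → [-3,3] (no change)
  #8 pop 0: in=[-3,3] → [-3,3] (no change)
  #9 pop 2: in=[-3,3] → [-3,3] (no change)
  #10 pop 1: in=[-3,3] → [-3,3] (no change)
  #11 pop 3: in=[-3,3] → [-1,3] (no change)

Fixpoint:
  val[0] = [-3,3]
  val[1] = [-3,3]
  val[2] = [-3,3]
  val[3] = [-1,3]
  val[4] = [-3,3]
  val[5] = [-3,3]
  val[6] = [-3,3]

yes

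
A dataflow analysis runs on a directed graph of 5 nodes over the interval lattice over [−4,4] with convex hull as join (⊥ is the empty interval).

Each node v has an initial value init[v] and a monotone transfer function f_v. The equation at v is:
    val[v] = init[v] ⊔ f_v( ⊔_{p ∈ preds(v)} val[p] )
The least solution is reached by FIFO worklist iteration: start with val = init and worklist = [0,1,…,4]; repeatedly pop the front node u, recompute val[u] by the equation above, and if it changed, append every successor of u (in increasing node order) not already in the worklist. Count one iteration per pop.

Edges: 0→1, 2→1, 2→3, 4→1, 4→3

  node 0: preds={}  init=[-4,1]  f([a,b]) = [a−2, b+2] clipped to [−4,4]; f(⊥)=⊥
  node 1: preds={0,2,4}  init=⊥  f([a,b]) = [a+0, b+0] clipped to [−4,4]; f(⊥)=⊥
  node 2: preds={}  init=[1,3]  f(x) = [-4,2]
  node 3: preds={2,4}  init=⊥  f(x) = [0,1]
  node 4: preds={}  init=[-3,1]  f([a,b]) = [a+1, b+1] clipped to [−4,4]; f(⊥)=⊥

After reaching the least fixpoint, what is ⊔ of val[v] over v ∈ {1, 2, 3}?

[-4,3]

Trace (6 dequeues):
  [1] u=0 | in ⊥ | out [-4,1] | ==
  [2] u=1 | in [-4,3] | out [-4,3] | prev ⊥ | push {}
  [3] u=2 | in ⊥ | out [-4,3] | prev [1,3] | push {1}
  [4] u=3 | in [-4,3] | out [0,1] | prev ⊥ | push {}
  [5] u=4 | in ⊥ | out [-3,1] | ==
  [6] u=1 | in [-4,3] | out [-4,3] | ==

Converged values:
  [0] [-4,1]
  [1] [-4,3]
  [2] [-4,3]
  [3] [0,1]
  [4] [-3,1]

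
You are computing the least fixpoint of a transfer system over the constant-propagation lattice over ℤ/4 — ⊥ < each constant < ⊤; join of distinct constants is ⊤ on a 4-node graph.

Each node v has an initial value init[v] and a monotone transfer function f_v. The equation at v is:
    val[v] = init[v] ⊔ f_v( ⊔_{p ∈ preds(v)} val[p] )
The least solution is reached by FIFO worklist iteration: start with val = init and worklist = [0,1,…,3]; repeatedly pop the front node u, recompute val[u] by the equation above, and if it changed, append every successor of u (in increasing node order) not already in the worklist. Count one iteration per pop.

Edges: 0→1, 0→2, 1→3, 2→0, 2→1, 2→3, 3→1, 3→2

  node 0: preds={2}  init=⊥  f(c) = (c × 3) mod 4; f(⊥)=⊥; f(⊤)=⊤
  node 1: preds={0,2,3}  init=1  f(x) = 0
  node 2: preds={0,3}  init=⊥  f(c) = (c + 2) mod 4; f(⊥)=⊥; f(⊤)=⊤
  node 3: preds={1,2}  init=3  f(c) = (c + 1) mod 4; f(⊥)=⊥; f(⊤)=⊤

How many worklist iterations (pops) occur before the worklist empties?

11

Trace (11 dequeues):
  [1] u=0 | in ⊥ | out ⊥ | ==
  [2] u=1 | in 3 | out ⊤ | prev 1 | push {}
  [3] u=2 | in 3 | out 1 | prev ⊥ | push {0,1}
  [4] u=3 | in ⊤ | out ⊤ | prev 3 | push {2}
  [5] u=0 | in 1 | out 3 | prev ⊥ | push {}
  [6] u=1 | in ⊤ | out ⊤ | ==
  [7] u=2 | in ⊤ | out ⊤ | prev 1 | push {0,1,3}
  [8] u=0 | in ⊤ | out ⊤ | prev 3 | push {2}
  [9] u=1 | in ⊤ | out ⊤ | ==
  [10] u=3 | in ⊤ | out ⊤ | ==
  [11] u=2 | in ⊤ | out ⊤ | ==

Converged values:
  [0] ⊤
  [1] ⊤
  [2] ⊤
  [3] ⊤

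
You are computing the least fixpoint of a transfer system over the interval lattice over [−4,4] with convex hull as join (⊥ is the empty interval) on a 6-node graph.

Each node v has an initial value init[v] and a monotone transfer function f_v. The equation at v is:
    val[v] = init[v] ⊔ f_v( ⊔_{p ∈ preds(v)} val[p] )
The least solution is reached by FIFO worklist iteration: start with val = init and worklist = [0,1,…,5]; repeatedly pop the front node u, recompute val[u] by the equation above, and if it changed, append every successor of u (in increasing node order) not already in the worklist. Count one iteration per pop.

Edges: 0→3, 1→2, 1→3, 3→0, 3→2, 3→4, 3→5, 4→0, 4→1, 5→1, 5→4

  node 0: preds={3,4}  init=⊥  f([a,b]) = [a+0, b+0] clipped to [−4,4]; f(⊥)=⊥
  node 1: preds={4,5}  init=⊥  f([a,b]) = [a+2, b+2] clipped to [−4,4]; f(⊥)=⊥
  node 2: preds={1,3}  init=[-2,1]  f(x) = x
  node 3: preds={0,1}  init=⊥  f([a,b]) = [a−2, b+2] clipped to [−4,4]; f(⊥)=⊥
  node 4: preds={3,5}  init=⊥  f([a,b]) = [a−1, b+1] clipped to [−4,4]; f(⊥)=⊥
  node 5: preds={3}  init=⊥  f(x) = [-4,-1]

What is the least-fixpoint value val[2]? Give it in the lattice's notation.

[-4,4]

Iteration log — 22 steps:
  step 1. node 0  ⊔preds=⊥  new=⊥  stable
  step 2. node 1  ⊔preds=⊥  new=⊥  stable
  step 3. node 2  ⊔preds=⊥  new=[-2,1]  stable
  step 4. node 3  ⊔preds=⊥  new=⊥  stable
  step 5. node 4  ⊔preds=⊥  new=⊥  stable
  step 6. node 5  ⊔preds=⊥  new=[-4,-1]  old=⊥  +wl: 1,4
  step 7. node 1  ⊔preds=[-4,-1]  new=[-2,1]  old=⊥  +wl: 2,3
  step 8. node 4  ⊔preds=[-4,-1]  new=[-4,0]  old=⊥  +wl: 0,1
  step 9. node 2  ⊔preds=[-2,1]  new=[-2,1]  stable
  step 10. node 3  ⊔preds=[-2,1]  new=[-4,3]  old=⊥  +wl: 2,4,5
  step 11. node 0  ⊔preds=[-4,3]  new=[-4,3]  old=⊥  +wl: 3
  step 12. node 1  ⊔preds=[-4,0]  new=[-2,2]  old=[-2,1]  +wl: 
  step 13. node 2  ⊔preds=[-4,3]  new=[-4,3]  old=[-2,1]  +wl: 
  step 14. node 4  ⊔preds=[-4,3]  new=[-4,4]  old=[-4,0]  +wl: 0,1
  step 15. node 5  ⊔preds=[-4,3]  new=[-4,-1]  stable
  step 16. node 3  ⊔preds=[-4,3]  new=[-4,4]  old=[-4,3]  +wl: 2,4,5
  step 17. node 0  ⊔preds=[-4,4]  new=[-4,4]  old=[-4,3]  +wl: 3
  step 18. node 1  ⊔preds=[-4,4]  new=[-2,4]  old=[-2,2]  +wl: 
  step 19. node 2  ⊔preds=[-4,4]  new=[-4,4]  old=[-4,3]  +wl: 
  step 20. node 4  ⊔preds=[-4,4]  new=[-4,4]  stable
  step 21. node 5  ⊔preds=[-4,4]  new=[-4,-1]  stable
  step 22. node 3  ⊔preds=[-4,4]  new=[-4,4]  stable

Least fixpoint reached:
  node 0: [-4,4]
  node 1: [-2,4]
  node 2: [-4,4]
  node 3: [-4,4]
  node 4: [-4,4]
  node 5: [-4,-1]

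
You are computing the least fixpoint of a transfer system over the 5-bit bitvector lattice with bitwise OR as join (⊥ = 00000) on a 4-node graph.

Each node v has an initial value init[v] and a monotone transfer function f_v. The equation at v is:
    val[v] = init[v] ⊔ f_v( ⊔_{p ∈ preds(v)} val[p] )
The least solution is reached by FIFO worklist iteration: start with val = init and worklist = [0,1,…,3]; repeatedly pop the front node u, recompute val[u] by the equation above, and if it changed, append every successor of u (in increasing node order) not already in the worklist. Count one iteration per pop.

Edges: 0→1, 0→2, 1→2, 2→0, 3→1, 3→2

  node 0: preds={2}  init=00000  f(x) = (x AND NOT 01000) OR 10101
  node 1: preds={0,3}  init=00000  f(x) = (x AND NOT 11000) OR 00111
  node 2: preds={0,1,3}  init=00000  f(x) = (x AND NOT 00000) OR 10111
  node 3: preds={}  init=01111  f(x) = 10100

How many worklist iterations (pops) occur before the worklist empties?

7

Trace (7 dequeues):
  [1] u=0 | in 00000 | out 10101 | prev 00000 | push {}
  [2] u=1 | in 11111 | out 00111 | prev 00000 | push {}
  [3] u=2 | in 11111 | out 11111 | prev 00000 | push {0}
  [4] u=3 | in 00000 | out 11111 | prev 01111 | push {1,2}
  [5] u=0 | in 11111 | out 10111 | prev 10101 | push {}
  [6] u=1 | in 11111 | out 00111 | ==
  [7] u=2 | in 11111 | out 11111 | ==

Converged values:
  [0] 10111
  [1] 00111
  [2] 11111
  [3] 11111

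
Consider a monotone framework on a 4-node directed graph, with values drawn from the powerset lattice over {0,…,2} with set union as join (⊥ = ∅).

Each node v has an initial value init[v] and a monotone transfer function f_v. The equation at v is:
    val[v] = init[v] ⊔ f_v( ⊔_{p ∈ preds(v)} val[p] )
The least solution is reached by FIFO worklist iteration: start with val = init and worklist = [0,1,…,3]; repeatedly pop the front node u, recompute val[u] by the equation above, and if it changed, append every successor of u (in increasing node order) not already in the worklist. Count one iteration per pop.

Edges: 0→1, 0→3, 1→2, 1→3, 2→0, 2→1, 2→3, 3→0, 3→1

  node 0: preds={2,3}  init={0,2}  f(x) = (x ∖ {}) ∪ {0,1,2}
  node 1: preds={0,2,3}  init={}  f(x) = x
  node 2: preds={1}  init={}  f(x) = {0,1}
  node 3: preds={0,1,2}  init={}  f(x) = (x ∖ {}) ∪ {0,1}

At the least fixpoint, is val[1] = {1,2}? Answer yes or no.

no

Worklist (6 pops):
  #1 pop 0: in={} → {0,1,2} (was {0,2}); enqueue []
  #2 pop 1: in={0,1,2} → {0,1,2} (was {}); enqueue []
  #3 pop 2: in={0,1,2} → {0,1} (was {}); enqueue [0,1]
  #4 pop 3: in={0,1,2} → {0,1,2} (was {}); enqueue []
  #5 pop 0: in={0,1,2} → {0,1,2} (no change)
  #6 pop 1: in={0,1,2} → {0,1,2} (no change)

Fixpoint:
  val[0] = {0,1,2}
  val[1] = {0,1,2}
  val[2] = {0,1}
  val[3] = {0,1,2}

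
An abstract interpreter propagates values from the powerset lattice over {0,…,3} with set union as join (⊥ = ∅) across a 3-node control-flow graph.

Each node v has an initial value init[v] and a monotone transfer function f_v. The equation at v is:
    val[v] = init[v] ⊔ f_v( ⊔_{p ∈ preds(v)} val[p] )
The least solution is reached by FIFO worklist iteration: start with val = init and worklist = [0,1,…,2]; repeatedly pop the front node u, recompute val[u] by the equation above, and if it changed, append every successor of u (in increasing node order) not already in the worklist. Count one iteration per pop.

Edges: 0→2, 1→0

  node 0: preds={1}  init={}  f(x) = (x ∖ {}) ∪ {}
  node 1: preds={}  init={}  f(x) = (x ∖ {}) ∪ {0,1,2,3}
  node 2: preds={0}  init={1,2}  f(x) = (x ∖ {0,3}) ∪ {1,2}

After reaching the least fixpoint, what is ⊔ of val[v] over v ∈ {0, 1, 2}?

Iteration log — 5 steps:
  step 1. node 0  ⊔preds={}  new={}  stable
  step 2. node 1  ⊔preds={}  new={0,1,2,3}  old={}  +wl: 0
  step 3. node 2  ⊔preds={}  new={1,2}  stable
  step 4. node 0  ⊔preds={0,1,2,3}  new={0,1,2,3}  old={}  +wl: 2
  step 5. node 2  ⊔preds={0,1,2,3}  new={1,2}  stable

Least fixpoint reached:
  node 0: {0,1,2,3}
  node 1: {0,1,2,3}
  node 2: {1,2}

{0,1,2,3}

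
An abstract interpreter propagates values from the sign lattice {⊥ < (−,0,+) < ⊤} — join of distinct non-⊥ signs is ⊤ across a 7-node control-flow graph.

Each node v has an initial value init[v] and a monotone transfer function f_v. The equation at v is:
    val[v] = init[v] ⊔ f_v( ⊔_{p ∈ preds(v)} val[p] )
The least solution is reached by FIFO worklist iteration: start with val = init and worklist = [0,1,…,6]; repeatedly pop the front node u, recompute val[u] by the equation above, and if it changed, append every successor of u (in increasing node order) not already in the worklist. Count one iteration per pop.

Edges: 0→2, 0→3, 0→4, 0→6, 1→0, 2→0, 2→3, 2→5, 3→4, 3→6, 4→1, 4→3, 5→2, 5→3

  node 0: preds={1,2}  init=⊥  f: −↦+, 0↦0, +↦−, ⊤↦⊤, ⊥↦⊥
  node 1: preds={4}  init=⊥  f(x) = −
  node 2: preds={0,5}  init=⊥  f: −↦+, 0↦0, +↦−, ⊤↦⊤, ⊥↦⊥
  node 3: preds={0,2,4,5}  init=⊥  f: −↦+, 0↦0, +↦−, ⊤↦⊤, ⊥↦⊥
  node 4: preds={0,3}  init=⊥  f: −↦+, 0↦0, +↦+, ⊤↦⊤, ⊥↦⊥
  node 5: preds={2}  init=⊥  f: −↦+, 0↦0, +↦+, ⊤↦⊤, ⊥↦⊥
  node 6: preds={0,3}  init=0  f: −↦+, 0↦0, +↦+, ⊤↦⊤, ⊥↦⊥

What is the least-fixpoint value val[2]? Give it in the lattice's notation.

Trace (17 dequeues):
  [1] u=0 | in ⊥ | out ⊥ | ==
  [2] u=1 | in ⊥ | out − | prev ⊥ | push {0}
  [3] u=2 | in ⊥ | out ⊥ | ==
  [4] u=3 | in ⊥ | out ⊥ | ==
  [5] u=4 | in ⊥ | out ⊥ | ==
  [6] u=5 | in ⊥ | out ⊥ | ==
  [7] u=6 | in ⊥ | out 0 | ==
  [8] u=0 | in − | out + | prev ⊥ | push {2,3,4,6}
  [9] u=2 | in + | out − | prev ⊥ | push {0,5}
  [10] u=3 | in ⊤ | out ⊤ | prev ⊥ | push {}
  [11] u=4 | in ⊤ | out ⊤ | prev ⊥ | push {1,3}
  [12] u=6 | in ⊤ | out ⊤ | prev 0 | push {}
  [13] u=0 | in − | out + | ==
  [14] u=5 | in − | out + | prev ⊥ | push {2}
  [15] u=1 | in ⊤ | out − | ==
  [16] u=3 | in ⊤ | out ⊤ | ==
  [17] u=2 | in + | out − | ==

Converged values:
  [0] +
  [1] −
  [2] −
  [3] ⊤
  [4] ⊤
  [5] +
  [6] ⊤

−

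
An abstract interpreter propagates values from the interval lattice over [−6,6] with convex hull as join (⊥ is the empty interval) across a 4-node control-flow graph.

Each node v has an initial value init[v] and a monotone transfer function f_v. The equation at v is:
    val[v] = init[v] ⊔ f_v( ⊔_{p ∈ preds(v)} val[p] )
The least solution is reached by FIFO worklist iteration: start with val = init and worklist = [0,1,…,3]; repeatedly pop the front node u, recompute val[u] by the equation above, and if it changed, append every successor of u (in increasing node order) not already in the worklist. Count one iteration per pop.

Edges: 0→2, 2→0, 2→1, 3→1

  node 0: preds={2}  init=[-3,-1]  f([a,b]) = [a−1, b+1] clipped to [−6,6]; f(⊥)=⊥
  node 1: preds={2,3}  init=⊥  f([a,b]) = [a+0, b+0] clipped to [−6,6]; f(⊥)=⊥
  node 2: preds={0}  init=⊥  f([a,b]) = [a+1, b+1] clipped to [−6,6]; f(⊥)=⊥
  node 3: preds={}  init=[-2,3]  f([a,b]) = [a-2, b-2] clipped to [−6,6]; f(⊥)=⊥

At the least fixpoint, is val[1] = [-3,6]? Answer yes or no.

no

Iteration log — 16 steps:
  step 1. node 0  ⊔preds=⊥  new=[-3,-1]  stable
  step 2. node 1  ⊔preds=[-2,3]  new=[-2,3]  old=⊥  +wl: 
  step 3. node 2  ⊔preds=[-3,-1]  new=[-2,0]  old=⊥  +wl: 0,1
  step 4. node 3  ⊔preds=⊥  new=[-2,3]  stable
  step 5. node 0  ⊔preds=[-2,0]  new=[-3,1]  old=[-3,-1]  +wl: 2
  step 6. node 1  ⊔preds=[-2,3]  new=[-2,3]  stable
  step 7. node 2  ⊔preds=[-3,1]  new=[-2,2]  old=[-2,0]  +wl: 0,1
  step 8. node 0  ⊔preds=[-2,2]  new=[-3,3]  old=[-3,1]  +wl: 2
  step 9. node 1  ⊔preds=[-2,3]  new=[-2,3]  stable
  step 10. node 2  ⊔preds=[-3,3]  new=[-2,4]  old=[-2,2]  +wl: 0,1
  step 11. node 0  ⊔preds=[-2,4]  new=[-3,5]  old=[-3,3]  +wl: 2
  step 12. node 1  ⊔preds=[-2,4]  new=[-2,4]  old=[-2,3]  +wl: 
  step 13. node 2  ⊔preds=[-3,5]  new=[-2,6]  old=[-2,4]  +wl: 0,1
  step 14. node 0  ⊔preds=[-2,6]  new=[-3,6]  old=[-3,5]  +wl: 2
  step 15. node 1  ⊔preds=[-2,6]  new=[-2,6]  old=[-2,4]  +wl: 
  step 16. node 2  ⊔preds=[-3,6]  new=[-2,6]  stable

Least fixpoint reached:
  node 0: [-3,6]
  node 1: [-2,6]
  node 2: [-2,6]
  node 3: [-2,3]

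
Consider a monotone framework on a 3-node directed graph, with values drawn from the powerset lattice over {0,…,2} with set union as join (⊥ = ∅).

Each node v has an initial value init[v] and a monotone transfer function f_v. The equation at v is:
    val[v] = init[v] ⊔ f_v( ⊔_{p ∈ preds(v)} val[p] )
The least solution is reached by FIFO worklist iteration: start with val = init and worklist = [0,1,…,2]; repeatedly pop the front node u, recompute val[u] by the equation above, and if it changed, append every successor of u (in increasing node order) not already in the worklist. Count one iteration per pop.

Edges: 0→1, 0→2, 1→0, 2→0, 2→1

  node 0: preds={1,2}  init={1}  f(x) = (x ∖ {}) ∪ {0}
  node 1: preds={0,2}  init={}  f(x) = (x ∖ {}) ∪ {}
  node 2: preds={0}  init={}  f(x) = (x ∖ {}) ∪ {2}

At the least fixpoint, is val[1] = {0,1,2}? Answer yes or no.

Trace (7 dequeues):
  [1] u=0 | in {} | out {0,1} | prev {1} | push {}
  [2] u=1 | in {0,1} | out {0,1} | prev {} | push {0}
  [3] u=2 | in {0,1} | out {0,1,2} | prev {} | push {1}
  [4] u=0 | in {0,1,2} | out {0,1,2} | prev {0,1} | push {2}
  [5] u=1 | in {0,1,2} | out {0,1,2} | prev {0,1} | push {0}
  [6] u=2 | in {0,1,2} | out {0,1,2} | ==
  [7] u=0 | in {0,1,2} | out {0,1,2} | ==

Converged values:
  [0] {0,1,2}
  [1] {0,1,2}
  [2] {0,1,2}

yes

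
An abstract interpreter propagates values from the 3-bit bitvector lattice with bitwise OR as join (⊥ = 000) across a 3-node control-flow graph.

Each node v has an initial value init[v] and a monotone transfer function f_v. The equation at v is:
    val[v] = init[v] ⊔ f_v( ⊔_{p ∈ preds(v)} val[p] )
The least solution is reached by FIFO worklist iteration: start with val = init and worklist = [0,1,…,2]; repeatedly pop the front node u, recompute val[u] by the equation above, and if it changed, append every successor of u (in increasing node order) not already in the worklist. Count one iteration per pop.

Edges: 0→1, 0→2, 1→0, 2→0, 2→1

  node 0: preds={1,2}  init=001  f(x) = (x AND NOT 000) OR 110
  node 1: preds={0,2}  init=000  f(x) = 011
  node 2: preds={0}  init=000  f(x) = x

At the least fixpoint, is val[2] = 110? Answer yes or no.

Trace (5 dequeues):
  [1] u=0 | in 000 | out 111 | prev 001 | push {}
  [2] u=1 | in 111 | out 011 | prev 000 | push {0}
  [3] u=2 | in 111 | out 111 | prev 000 | push {1}
  [4] u=0 | in 111 | out 111 | ==
  [5] u=1 | in 111 | out 011 | ==

Converged values:
  [0] 111
  [1] 011
  [2] 111

no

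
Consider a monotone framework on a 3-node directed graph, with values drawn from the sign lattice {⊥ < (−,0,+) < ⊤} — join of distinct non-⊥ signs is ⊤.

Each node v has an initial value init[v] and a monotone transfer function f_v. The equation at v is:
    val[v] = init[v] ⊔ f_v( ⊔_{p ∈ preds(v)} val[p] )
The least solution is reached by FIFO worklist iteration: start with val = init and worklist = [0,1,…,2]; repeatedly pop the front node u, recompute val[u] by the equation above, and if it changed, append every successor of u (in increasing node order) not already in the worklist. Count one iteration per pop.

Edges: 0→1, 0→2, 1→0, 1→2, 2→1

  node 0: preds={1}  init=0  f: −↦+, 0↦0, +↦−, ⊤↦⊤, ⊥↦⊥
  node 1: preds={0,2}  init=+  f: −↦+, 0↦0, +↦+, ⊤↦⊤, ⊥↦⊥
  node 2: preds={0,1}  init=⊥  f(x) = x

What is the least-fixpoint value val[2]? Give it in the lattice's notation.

⊤

Worklist (5 pops):
  #1 pop 0: in=+ → ⊤ (was 0); enqueue []
  #2 pop 1: in=⊤ → ⊤ (was +); enqueue [0]
  #3 pop 2: in=⊤ → ⊤ (was ⊥); enqueue [1]
  #4 pop 0: in=⊤ → ⊤ (no change)
  #5 pop 1: in=⊤ → ⊤ (no change)

Fixpoint:
  val[0] = ⊤
  val[1] = ⊤
  val[2] = ⊤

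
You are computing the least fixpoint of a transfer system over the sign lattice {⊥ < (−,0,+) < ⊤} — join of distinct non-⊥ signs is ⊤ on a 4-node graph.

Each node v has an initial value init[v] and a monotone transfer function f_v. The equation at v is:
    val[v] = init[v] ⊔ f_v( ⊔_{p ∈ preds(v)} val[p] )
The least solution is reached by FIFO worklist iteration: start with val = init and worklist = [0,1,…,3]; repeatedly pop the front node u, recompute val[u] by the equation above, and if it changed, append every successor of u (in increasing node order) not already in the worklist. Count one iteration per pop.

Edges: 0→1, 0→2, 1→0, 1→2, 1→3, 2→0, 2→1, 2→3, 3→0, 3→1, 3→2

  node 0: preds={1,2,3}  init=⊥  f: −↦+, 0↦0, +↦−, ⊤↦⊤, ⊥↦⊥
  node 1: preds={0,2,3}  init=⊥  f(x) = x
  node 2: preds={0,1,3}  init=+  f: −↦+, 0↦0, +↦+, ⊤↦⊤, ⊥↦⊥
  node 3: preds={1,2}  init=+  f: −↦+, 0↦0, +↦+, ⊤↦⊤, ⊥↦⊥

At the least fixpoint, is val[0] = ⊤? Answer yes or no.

yes

Worklist (7 pops):
  #1 pop 0: in=+ → − (was ⊥); enqueue []
  #2 pop 1: in=⊤ → ⊤ (was ⊥); enqueue [0]
  #3 pop 2: in=⊤ → ⊤ (was +); enqueue [1]
  #4 pop 3: in=⊤ → ⊤ (was +); enqueue [2]
  #5 pop 0: in=⊤ → ⊤ (was −); enqueue []
  #6 pop 1: in=⊤ → ⊤ (no change)
  #7 pop 2: in=⊤ → ⊤ (no change)

Fixpoint:
  val[0] = ⊤
  val[1] = ⊤
  val[2] = ⊤
  val[3] = ⊤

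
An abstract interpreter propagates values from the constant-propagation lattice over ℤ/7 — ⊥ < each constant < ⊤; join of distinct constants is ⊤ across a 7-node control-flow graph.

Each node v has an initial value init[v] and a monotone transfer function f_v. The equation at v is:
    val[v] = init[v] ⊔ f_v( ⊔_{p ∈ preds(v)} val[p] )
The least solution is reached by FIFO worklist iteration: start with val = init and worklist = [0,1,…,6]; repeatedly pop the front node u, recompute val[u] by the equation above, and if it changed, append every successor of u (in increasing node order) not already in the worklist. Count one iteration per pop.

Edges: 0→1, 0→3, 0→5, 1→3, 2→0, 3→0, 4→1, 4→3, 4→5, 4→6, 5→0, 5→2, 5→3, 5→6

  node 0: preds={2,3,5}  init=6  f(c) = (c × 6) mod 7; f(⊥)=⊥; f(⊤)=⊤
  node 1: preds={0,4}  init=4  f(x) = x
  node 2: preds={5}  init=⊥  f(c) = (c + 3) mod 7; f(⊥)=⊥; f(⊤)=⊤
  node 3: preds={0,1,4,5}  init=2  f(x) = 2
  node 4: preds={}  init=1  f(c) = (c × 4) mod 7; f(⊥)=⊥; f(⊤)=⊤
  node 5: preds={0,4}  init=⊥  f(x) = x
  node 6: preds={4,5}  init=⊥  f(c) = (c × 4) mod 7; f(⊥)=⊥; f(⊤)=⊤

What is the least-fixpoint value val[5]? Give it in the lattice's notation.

⊤

Iteration log — 11 steps:
  step 1. node 0  ⊔preds=2  new=⊤  old=6  +wl: 
  step 2. node 1  ⊔preds=⊤  new=⊤  old=4  +wl: 
  step 3. node 2  ⊔preds=⊥  new=⊥  stable
  step 4. node 3  ⊔preds=⊤  new=2  stable
  step 5. node 4  ⊔preds=⊥  new=1  stable
  step 6. node 5  ⊔preds=⊤  new=⊤  old=⊥  +wl: 0,2,3
  step 7. node 6  ⊔preds=⊤  new=⊤  old=⊥  +wl: 
  step 8. node 0  ⊔preds=⊤  new=⊤  stable
  step 9. node 2  ⊔preds=⊤  new=⊤  old=⊥  +wl: 0
  step 10. node 3  ⊔preds=⊤  new=2  stable
  step 11. node 0  ⊔preds=⊤  new=⊤  stable

Least fixpoint reached:
  node 0: ⊤
  node 1: ⊤
  node 2: ⊤
  node 3: 2
  node 4: 1
  node 5: ⊤
  node 6: ⊤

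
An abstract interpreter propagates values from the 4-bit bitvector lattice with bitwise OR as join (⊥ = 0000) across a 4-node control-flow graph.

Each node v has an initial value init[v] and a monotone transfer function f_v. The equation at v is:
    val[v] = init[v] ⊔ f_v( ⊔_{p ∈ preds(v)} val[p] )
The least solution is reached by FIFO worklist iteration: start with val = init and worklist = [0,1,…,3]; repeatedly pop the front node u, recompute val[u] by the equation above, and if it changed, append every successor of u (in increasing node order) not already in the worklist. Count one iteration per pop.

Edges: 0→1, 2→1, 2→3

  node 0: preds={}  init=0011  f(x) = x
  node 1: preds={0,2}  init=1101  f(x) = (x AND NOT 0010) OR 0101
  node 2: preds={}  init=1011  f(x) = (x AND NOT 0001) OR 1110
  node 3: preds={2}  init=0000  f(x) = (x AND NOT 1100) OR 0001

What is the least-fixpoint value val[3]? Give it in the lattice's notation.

0011

Trace (5 dequeues):
  [1] u=0 | in 0000 | out 0011 | ==
  [2] u=1 | in 1011 | out 1101 | ==
  [3] u=2 | in 0000 | out 1111 | prev 1011 | push {1}
  [4] u=3 | in 1111 | out 0011 | prev 0000 | push {}
  [5] u=1 | in 1111 | out 1101 | ==

Converged values:
  [0] 0011
  [1] 1101
  [2] 1111
  [3] 0011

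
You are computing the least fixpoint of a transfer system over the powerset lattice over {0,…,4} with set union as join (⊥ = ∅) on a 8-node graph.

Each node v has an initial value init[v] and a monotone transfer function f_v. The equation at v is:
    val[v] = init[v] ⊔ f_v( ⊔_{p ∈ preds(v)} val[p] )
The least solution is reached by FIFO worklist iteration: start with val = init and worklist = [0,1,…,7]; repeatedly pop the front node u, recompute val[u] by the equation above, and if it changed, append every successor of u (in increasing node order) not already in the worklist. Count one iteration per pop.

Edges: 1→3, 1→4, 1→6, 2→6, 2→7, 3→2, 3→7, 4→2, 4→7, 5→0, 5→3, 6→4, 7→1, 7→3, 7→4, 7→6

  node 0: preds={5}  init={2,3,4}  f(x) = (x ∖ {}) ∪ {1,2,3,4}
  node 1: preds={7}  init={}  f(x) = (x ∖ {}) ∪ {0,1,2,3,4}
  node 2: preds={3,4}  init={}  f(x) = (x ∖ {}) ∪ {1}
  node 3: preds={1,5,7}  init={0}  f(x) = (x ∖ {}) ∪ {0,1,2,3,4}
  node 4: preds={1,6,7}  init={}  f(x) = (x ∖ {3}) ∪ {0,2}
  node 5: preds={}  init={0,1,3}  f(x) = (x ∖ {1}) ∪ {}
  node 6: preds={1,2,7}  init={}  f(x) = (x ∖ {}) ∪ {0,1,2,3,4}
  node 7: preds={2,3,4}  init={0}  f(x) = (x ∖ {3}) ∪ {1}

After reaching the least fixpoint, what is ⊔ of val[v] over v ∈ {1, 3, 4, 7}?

{0,1,2,3,4}

Iteration log — 14 steps:
  step 1. node 0  ⊔preds={0,1,3}  new={0,1,2,3,4}  old={2,3,4}  +wl: 
  step 2. node 1  ⊔preds={0}  new={0,1,2,3,4}  old={}  +wl: 
  step 3. node 2  ⊔preds={0}  new={0,1}  old={}  +wl: 
  step 4. node 3  ⊔preds={0,1,2,3,4}  new={0,1,2,3,4}  old={0}  +wl: 2
  step 5. node 4  ⊔preds={0,1,2,3,4}  new={0,1,2,4}  old={}  +wl: 
  step 6. node 5  ⊔preds={}  new={0,1,3}  stable
  step 7. node 6  ⊔preds={0,1,2,3,4}  new={0,1,2,3,4}  old={}  +wl: 4
  step 8. node 7  ⊔preds={0,1,2,3,4}  new={0,1,2,4}  old={0}  +wl: 1,3,6
  step 9. node 2  ⊔preds={0,1,2,3,4}  new={0,1,2,3,4}  old={0,1}  +wl: 7
  step 10. node 4  ⊔preds={0,1,2,3,4}  new={0,1,2,4}  stable
  step 11. node 1  ⊔preds={0,1,2,4}  new={0,1,2,3,4}  stable
  step 12. node 3  ⊔preds={0,1,2,3,4}  new={0,1,2,3,4}  stable
  step 13. node 6  ⊔preds={0,1,2,3,4}  new={0,1,2,3,4}  stable
  step 14. node 7  ⊔preds={0,1,2,3,4}  new={0,1,2,4}  stable

Least fixpoint reached:
  node 0: {0,1,2,3,4}
  node 1: {0,1,2,3,4}
  node 2: {0,1,2,3,4}
  node 3: {0,1,2,3,4}
  node 4: {0,1,2,4}
  node 5: {0,1,3}
  node 6: {0,1,2,3,4}
  node 7: {0,1,2,4}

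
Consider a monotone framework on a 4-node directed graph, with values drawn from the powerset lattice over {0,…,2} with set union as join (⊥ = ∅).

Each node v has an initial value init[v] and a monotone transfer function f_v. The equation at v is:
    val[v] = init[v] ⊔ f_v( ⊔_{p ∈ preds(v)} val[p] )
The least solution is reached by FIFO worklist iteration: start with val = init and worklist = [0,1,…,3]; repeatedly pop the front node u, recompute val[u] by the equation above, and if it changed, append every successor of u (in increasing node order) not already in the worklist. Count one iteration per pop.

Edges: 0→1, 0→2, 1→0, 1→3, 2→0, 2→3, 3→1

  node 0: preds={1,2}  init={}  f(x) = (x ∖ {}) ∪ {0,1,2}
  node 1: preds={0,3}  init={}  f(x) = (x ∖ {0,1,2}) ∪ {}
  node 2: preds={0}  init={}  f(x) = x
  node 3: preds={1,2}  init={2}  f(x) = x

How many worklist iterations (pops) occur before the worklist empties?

Iteration log — 6 steps:
  step 1. node 0  ⊔preds={}  new={0,1,2}  old={}  +wl: 
  step 2. node 1  ⊔preds={0,1,2}  new={}  stable
  step 3. node 2  ⊔preds={0,1,2}  new={0,1,2}  old={}  +wl: 0
  step 4. node 3  ⊔preds={0,1,2}  new={0,1,2}  old={2}  +wl: 1
  step 5. node 0  ⊔preds={0,1,2}  new={0,1,2}  stable
  step 6. node 1  ⊔preds={0,1,2}  new={}  stable

Least fixpoint reached:
  node 0: {0,1,2}
  node 1: {}
  node 2: {0,1,2}
  node 3: {0,1,2}

6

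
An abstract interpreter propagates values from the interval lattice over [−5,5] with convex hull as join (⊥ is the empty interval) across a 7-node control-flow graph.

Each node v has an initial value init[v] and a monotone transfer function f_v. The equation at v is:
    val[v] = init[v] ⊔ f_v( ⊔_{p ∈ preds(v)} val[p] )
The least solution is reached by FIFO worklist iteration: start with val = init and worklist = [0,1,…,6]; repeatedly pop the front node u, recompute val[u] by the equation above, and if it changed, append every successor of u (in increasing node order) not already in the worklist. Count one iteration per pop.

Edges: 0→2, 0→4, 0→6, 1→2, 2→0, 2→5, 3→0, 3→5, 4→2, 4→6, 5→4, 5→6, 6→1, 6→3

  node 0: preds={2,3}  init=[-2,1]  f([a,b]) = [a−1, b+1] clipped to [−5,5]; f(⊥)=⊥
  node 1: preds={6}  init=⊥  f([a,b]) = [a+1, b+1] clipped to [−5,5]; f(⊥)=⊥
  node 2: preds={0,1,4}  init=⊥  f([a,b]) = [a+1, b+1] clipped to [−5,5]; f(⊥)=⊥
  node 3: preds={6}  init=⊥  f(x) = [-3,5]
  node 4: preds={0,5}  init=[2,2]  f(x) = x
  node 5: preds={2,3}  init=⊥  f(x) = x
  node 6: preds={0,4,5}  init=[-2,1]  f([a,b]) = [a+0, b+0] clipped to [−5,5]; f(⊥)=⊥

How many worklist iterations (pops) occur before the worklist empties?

19

Iteration log — 19 steps:
  step 1. node 0  ⊔preds=⊥  new=[-2,1]  stable
  step 2. node 1  ⊔preds=[-2,1]  new=[-1,2]  old=⊥  +wl: 
  step 3. node 2  ⊔preds=[-2,2]  new=[-1,3]  old=⊥  +wl: 0
  step 4. node 3  ⊔preds=[-2,1]  new=[-3,5]  old=⊥  +wl: 
  step 5. node 4  ⊔preds=[-2,1]  new=[-2,2]  old=[2,2]  +wl: 2
  step 6. node 5  ⊔preds=[-3,5]  new=[-3,5]  old=⊥  +wl: 4
  step 7. node 6  ⊔preds=[-3,5]  new=[-3,5]  old=[-2,1]  +wl: 1,3
  step 8. node 0  ⊔preds=[-3,5]  new=[-4,5]  old=[-2,1]  +wl: 6
  step 9. node 2  ⊔preds=[-4,5]  new=[-3,5]  old=[-1,3]  +wl: 0,5
  step 10. node 4  ⊔preds=[-4,5]  new=[-4,5]  old=[-2,2]  +wl: 2
  step 11. node 1  ⊔preds=[-3,5]  new=[-2,5]  old=[-1,2]  +wl: 
  step 12. node 3  ⊔preds=[-3,5]  new=[-3,5]  stable
  step 13. node 6  ⊔preds=[-4,5]  new=[-4,5]  old=[-3,5]  +wl: 1,3
  step 14. node 0  ⊔preds=[-3,5]  new=[-4,5]  stable
  step 15. node 5  ⊔preds=[-3,5]  new=[-3,5]  stable
  step 16. node 2  ⊔preds=[-4,5]  new=[-3,5]  stable
  step 17. node 1  ⊔preds=[-4,5]  new=[-3,5]  old=[-2,5]  +wl: 2
  step 18. node 3  ⊔preds=[-4,5]  new=[-3,5]  stable
  step 19. node 2  ⊔preds=[-4,5]  new=[-3,5]  stable

Least fixpoint reached:
  node 0: [-4,5]
  node 1: [-3,5]
  node 2: [-3,5]
  node 3: [-3,5]
  node 4: [-4,5]
  node 5: [-3,5]
  node 6: [-4,5]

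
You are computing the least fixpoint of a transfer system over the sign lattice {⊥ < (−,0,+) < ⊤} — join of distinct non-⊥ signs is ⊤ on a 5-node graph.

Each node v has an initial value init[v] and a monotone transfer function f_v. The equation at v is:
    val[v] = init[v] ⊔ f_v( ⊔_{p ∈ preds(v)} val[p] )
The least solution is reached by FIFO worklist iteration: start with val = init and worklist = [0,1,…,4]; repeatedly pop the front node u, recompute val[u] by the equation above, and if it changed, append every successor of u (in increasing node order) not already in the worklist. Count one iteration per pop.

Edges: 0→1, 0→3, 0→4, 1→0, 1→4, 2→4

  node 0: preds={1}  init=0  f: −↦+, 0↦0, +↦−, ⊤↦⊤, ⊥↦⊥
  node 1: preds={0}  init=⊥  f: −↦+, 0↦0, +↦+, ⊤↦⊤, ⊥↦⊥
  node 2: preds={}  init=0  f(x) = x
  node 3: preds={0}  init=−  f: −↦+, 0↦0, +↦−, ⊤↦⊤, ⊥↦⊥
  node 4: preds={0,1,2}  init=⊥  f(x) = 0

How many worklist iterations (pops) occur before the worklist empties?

6

Trace (6 dequeues):
  [1] u=0 | in ⊥ | out 0 | ==
  [2] u=1 | in 0 | out 0 | prev ⊥ | push {0}
  [3] u=2 | in ⊥ | out 0 | ==
  [4] u=3 | in 0 | out ⊤ | prev − | push {}
  [5] u=4 | in 0 | out 0 | prev ⊥ | push {}
  [6] u=0 | in 0 | out 0 | ==

Converged values:
  [0] 0
  [1] 0
  [2] 0
  [3] ⊤
  [4] 0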